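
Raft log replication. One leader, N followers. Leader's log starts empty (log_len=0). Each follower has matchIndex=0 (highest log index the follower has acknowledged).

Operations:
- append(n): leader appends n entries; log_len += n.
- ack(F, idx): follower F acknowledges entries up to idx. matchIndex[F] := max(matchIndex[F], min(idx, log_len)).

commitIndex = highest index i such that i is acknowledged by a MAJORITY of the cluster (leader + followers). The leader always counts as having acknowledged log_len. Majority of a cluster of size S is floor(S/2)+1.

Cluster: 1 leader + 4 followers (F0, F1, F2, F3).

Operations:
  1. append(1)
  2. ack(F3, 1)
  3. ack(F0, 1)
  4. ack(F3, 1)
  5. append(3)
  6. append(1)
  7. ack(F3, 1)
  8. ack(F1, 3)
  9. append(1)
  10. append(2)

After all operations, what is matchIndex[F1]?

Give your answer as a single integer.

Op 1: append 1 -> log_len=1
Op 2: F3 acks idx 1 -> match: F0=0 F1=0 F2=0 F3=1; commitIndex=0
Op 3: F0 acks idx 1 -> match: F0=1 F1=0 F2=0 F3=1; commitIndex=1
Op 4: F3 acks idx 1 -> match: F0=1 F1=0 F2=0 F3=1; commitIndex=1
Op 5: append 3 -> log_len=4
Op 6: append 1 -> log_len=5
Op 7: F3 acks idx 1 -> match: F0=1 F1=0 F2=0 F3=1; commitIndex=1
Op 8: F1 acks idx 3 -> match: F0=1 F1=3 F2=0 F3=1; commitIndex=1
Op 9: append 1 -> log_len=6
Op 10: append 2 -> log_len=8

Answer: 3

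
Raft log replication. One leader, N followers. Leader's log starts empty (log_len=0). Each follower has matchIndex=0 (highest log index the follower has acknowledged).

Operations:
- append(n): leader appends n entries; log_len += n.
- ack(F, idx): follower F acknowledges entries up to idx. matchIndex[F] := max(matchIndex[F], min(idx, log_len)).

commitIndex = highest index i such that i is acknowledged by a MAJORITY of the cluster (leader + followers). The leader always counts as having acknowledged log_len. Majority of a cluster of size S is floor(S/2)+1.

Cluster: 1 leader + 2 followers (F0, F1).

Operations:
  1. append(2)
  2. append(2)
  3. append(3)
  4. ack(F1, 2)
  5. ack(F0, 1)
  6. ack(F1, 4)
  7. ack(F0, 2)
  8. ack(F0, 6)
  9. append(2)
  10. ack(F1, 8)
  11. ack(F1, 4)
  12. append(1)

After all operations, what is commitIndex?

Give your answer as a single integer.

Op 1: append 2 -> log_len=2
Op 2: append 2 -> log_len=4
Op 3: append 3 -> log_len=7
Op 4: F1 acks idx 2 -> match: F0=0 F1=2; commitIndex=2
Op 5: F0 acks idx 1 -> match: F0=1 F1=2; commitIndex=2
Op 6: F1 acks idx 4 -> match: F0=1 F1=4; commitIndex=4
Op 7: F0 acks idx 2 -> match: F0=2 F1=4; commitIndex=4
Op 8: F0 acks idx 6 -> match: F0=6 F1=4; commitIndex=6
Op 9: append 2 -> log_len=9
Op 10: F1 acks idx 8 -> match: F0=6 F1=8; commitIndex=8
Op 11: F1 acks idx 4 -> match: F0=6 F1=8; commitIndex=8
Op 12: append 1 -> log_len=10

Answer: 8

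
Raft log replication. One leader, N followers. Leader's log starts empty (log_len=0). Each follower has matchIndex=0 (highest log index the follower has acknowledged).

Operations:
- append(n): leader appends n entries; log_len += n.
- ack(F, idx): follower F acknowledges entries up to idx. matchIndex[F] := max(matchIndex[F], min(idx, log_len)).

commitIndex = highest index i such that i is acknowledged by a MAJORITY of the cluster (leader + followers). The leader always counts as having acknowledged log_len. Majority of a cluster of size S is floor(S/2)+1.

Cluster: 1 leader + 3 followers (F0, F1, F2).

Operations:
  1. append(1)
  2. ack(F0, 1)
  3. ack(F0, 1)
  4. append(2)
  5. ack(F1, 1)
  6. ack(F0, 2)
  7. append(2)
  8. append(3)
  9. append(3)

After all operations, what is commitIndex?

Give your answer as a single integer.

Answer: 1

Derivation:
Op 1: append 1 -> log_len=1
Op 2: F0 acks idx 1 -> match: F0=1 F1=0 F2=0; commitIndex=0
Op 3: F0 acks idx 1 -> match: F0=1 F1=0 F2=0; commitIndex=0
Op 4: append 2 -> log_len=3
Op 5: F1 acks idx 1 -> match: F0=1 F1=1 F2=0; commitIndex=1
Op 6: F0 acks idx 2 -> match: F0=2 F1=1 F2=0; commitIndex=1
Op 7: append 2 -> log_len=5
Op 8: append 3 -> log_len=8
Op 9: append 3 -> log_len=11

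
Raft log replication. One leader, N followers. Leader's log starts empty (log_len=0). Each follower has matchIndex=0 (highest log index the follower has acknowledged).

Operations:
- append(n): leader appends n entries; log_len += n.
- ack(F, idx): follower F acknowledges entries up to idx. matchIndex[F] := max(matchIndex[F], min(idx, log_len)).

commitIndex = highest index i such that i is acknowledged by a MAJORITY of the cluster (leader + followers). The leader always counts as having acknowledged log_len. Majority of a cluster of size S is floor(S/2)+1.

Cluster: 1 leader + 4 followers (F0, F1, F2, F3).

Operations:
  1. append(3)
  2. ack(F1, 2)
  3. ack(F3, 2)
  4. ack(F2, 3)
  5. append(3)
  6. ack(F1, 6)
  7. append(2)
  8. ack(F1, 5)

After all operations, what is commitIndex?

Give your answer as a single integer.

Op 1: append 3 -> log_len=3
Op 2: F1 acks idx 2 -> match: F0=0 F1=2 F2=0 F3=0; commitIndex=0
Op 3: F3 acks idx 2 -> match: F0=0 F1=2 F2=0 F3=2; commitIndex=2
Op 4: F2 acks idx 3 -> match: F0=0 F1=2 F2=3 F3=2; commitIndex=2
Op 5: append 3 -> log_len=6
Op 6: F1 acks idx 6 -> match: F0=0 F1=6 F2=3 F3=2; commitIndex=3
Op 7: append 2 -> log_len=8
Op 8: F1 acks idx 5 -> match: F0=0 F1=6 F2=3 F3=2; commitIndex=3

Answer: 3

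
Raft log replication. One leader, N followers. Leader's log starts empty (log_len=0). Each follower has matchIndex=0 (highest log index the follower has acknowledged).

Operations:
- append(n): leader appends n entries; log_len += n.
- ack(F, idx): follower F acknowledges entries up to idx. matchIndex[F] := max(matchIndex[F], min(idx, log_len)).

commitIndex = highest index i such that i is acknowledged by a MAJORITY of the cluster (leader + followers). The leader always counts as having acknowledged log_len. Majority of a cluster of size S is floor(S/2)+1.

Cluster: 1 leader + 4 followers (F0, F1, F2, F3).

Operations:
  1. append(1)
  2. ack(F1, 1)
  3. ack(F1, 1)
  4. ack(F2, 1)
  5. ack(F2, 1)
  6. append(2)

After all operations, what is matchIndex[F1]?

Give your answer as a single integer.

Op 1: append 1 -> log_len=1
Op 2: F1 acks idx 1 -> match: F0=0 F1=1 F2=0 F3=0; commitIndex=0
Op 3: F1 acks idx 1 -> match: F0=0 F1=1 F2=0 F3=0; commitIndex=0
Op 4: F2 acks idx 1 -> match: F0=0 F1=1 F2=1 F3=0; commitIndex=1
Op 5: F2 acks idx 1 -> match: F0=0 F1=1 F2=1 F3=0; commitIndex=1
Op 6: append 2 -> log_len=3

Answer: 1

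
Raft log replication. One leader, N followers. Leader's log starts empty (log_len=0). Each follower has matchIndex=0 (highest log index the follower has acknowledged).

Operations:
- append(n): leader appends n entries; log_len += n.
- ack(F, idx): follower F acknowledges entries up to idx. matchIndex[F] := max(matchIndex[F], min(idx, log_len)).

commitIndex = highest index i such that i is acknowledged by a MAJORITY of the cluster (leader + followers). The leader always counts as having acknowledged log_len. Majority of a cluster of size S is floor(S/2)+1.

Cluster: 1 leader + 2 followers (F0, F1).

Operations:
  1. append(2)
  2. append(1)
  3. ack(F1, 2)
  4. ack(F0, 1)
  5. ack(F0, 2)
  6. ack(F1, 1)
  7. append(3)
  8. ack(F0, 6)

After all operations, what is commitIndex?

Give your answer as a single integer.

Answer: 6

Derivation:
Op 1: append 2 -> log_len=2
Op 2: append 1 -> log_len=3
Op 3: F1 acks idx 2 -> match: F0=0 F1=2; commitIndex=2
Op 4: F0 acks idx 1 -> match: F0=1 F1=2; commitIndex=2
Op 5: F0 acks idx 2 -> match: F0=2 F1=2; commitIndex=2
Op 6: F1 acks idx 1 -> match: F0=2 F1=2; commitIndex=2
Op 7: append 3 -> log_len=6
Op 8: F0 acks idx 6 -> match: F0=6 F1=2; commitIndex=6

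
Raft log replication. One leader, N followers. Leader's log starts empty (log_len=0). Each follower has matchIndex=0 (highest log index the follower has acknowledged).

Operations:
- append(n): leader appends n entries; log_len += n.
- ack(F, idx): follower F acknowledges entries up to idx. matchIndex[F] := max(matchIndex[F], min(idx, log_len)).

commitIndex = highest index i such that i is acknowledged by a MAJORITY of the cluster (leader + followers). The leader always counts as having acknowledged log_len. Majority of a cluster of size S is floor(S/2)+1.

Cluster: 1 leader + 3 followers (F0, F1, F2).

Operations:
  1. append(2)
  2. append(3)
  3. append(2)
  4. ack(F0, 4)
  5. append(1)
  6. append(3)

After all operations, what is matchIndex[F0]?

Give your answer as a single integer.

Op 1: append 2 -> log_len=2
Op 2: append 3 -> log_len=5
Op 3: append 2 -> log_len=7
Op 4: F0 acks idx 4 -> match: F0=4 F1=0 F2=0; commitIndex=0
Op 5: append 1 -> log_len=8
Op 6: append 3 -> log_len=11

Answer: 4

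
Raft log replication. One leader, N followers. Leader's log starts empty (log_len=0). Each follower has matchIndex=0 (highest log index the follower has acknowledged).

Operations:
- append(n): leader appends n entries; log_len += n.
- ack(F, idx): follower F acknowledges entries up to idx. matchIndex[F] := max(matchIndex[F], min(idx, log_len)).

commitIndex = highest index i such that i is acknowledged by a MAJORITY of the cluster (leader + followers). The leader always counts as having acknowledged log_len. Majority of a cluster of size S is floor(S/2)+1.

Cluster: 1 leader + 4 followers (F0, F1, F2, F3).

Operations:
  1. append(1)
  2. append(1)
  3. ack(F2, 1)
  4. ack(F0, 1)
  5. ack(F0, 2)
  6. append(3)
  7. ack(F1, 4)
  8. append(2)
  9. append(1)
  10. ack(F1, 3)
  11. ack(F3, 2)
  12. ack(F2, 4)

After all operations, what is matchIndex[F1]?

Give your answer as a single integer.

Answer: 4

Derivation:
Op 1: append 1 -> log_len=1
Op 2: append 1 -> log_len=2
Op 3: F2 acks idx 1 -> match: F0=0 F1=0 F2=1 F3=0; commitIndex=0
Op 4: F0 acks idx 1 -> match: F0=1 F1=0 F2=1 F3=0; commitIndex=1
Op 5: F0 acks idx 2 -> match: F0=2 F1=0 F2=1 F3=0; commitIndex=1
Op 6: append 3 -> log_len=5
Op 7: F1 acks idx 4 -> match: F0=2 F1=4 F2=1 F3=0; commitIndex=2
Op 8: append 2 -> log_len=7
Op 9: append 1 -> log_len=8
Op 10: F1 acks idx 3 -> match: F0=2 F1=4 F2=1 F3=0; commitIndex=2
Op 11: F3 acks idx 2 -> match: F0=2 F1=4 F2=1 F3=2; commitIndex=2
Op 12: F2 acks idx 4 -> match: F0=2 F1=4 F2=4 F3=2; commitIndex=4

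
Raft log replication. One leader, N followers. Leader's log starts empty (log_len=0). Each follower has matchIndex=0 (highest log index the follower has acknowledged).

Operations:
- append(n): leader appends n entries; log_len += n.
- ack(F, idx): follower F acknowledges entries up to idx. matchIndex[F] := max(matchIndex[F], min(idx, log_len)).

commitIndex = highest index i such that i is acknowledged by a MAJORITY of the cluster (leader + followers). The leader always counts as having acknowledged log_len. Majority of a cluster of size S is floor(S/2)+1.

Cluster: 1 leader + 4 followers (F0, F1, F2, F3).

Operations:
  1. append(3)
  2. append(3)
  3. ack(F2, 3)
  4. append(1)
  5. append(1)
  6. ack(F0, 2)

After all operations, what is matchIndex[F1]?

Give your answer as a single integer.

Op 1: append 3 -> log_len=3
Op 2: append 3 -> log_len=6
Op 3: F2 acks idx 3 -> match: F0=0 F1=0 F2=3 F3=0; commitIndex=0
Op 4: append 1 -> log_len=7
Op 5: append 1 -> log_len=8
Op 6: F0 acks idx 2 -> match: F0=2 F1=0 F2=3 F3=0; commitIndex=2

Answer: 0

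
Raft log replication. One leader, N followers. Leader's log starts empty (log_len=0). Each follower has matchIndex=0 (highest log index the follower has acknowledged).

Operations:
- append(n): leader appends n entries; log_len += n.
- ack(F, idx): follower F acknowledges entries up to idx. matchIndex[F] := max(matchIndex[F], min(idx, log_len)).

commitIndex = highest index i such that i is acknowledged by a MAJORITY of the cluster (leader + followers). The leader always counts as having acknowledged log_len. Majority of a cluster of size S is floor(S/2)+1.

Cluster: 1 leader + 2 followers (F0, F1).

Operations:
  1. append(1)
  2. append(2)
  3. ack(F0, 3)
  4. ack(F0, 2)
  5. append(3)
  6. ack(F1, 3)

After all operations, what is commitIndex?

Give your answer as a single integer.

Answer: 3

Derivation:
Op 1: append 1 -> log_len=1
Op 2: append 2 -> log_len=3
Op 3: F0 acks idx 3 -> match: F0=3 F1=0; commitIndex=3
Op 4: F0 acks idx 2 -> match: F0=3 F1=0; commitIndex=3
Op 5: append 3 -> log_len=6
Op 6: F1 acks idx 3 -> match: F0=3 F1=3; commitIndex=3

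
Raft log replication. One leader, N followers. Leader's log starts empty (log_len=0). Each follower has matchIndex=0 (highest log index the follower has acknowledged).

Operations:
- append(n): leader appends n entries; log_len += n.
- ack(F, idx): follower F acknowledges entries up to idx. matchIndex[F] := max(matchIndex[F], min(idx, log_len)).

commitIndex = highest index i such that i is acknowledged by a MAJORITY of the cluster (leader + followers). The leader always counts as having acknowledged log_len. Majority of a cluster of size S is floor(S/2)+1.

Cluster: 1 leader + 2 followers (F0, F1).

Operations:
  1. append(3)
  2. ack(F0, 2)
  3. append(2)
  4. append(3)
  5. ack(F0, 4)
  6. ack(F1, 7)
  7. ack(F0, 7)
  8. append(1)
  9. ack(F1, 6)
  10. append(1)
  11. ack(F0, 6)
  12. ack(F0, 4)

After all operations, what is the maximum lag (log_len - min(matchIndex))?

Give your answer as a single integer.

Op 1: append 3 -> log_len=3
Op 2: F0 acks idx 2 -> match: F0=2 F1=0; commitIndex=2
Op 3: append 2 -> log_len=5
Op 4: append 3 -> log_len=8
Op 5: F0 acks idx 4 -> match: F0=4 F1=0; commitIndex=4
Op 6: F1 acks idx 7 -> match: F0=4 F1=7; commitIndex=7
Op 7: F0 acks idx 7 -> match: F0=7 F1=7; commitIndex=7
Op 8: append 1 -> log_len=9
Op 9: F1 acks idx 6 -> match: F0=7 F1=7; commitIndex=7
Op 10: append 1 -> log_len=10
Op 11: F0 acks idx 6 -> match: F0=7 F1=7; commitIndex=7
Op 12: F0 acks idx 4 -> match: F0=7 F1=7; commitIndex=7

Answer: 3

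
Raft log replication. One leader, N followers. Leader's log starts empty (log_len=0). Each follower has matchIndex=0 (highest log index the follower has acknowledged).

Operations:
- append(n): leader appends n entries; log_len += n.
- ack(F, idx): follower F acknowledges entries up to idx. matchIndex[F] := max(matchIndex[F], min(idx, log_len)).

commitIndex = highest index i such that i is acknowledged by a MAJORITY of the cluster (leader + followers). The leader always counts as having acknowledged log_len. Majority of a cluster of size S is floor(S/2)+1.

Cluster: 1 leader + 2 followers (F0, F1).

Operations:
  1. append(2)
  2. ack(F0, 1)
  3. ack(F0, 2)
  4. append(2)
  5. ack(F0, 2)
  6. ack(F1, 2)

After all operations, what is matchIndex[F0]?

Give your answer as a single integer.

Answer: 2

Derivation:
Op 1: append 2 -> log_len=2
Op 2: F0 acks idx 1 -> match: F0=1 F1=0; commitIndex=1
Op 3: F0 acks idx 2 -> match: F0=2 F1=0; commitIndex=2
Op 4: append 2 -> log_len=4
Op 5: F0 acks idx 2 -> match: F0=2 F1=0; commitIndex=2
Op 6: F1 acks idx 2 -> match: F0=2 F1=2; commitIndex=2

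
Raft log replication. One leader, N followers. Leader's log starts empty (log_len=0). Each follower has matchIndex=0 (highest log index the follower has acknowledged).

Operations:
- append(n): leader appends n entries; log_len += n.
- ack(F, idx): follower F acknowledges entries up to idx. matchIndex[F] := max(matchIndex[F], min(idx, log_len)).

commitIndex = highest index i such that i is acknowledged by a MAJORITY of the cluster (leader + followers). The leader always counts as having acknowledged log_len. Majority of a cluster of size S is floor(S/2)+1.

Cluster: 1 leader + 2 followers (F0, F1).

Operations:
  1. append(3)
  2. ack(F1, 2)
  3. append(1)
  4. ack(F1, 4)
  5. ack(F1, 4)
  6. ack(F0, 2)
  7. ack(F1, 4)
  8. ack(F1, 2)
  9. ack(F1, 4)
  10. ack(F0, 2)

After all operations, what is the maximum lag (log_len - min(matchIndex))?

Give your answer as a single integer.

Answer: 2

Derivation:
Op 1: append 3 -> log_len=3
Op 2: F1 acks idx 2 -> match: F0=0 F1=2; commitIndex=2
Op 3: append 1 -> log_len=4
Op 4: F1 acks idx 4 -> match: F0=0 F1=4; commitIndex=4
Op 5: F1 acks idx 4 -> match: F0=0 F1=4; commitIndex=4
Op 6: F0 acks idx 2 -> match: F0=2 F1=4; commitIndex=4
Op 7: F1 acks idx 4 -> match: F0=2 F1=4; commitIndex=4
Op 8: F1 acks idx 2 -> match: F0=2 F1=4; commitIndex=4
Op 9: F1 acks idx 4 -> match: F0=2 F1=4; commitIndex=4
Op 10: F0 acks idx 2 -> match: F0=2 F1=4; commitIndex=4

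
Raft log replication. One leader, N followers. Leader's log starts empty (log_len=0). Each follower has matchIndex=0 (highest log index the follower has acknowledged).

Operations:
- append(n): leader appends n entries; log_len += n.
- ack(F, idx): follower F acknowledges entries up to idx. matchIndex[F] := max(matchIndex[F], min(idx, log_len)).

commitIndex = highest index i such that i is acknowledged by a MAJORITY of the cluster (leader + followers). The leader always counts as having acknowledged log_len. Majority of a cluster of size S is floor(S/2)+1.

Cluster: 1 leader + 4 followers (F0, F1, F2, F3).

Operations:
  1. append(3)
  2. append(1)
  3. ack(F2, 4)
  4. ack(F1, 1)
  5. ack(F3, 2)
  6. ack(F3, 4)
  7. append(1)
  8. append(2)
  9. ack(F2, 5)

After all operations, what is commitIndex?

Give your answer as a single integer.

Op 1: append 3 -> log_len=3
Op 2: append 1 -> log_len=4
Op 3: F2 acks idx 4 -> match: F0=0 F1=0 F2=4 F3=0; commitIndex=0
Op 4: F1 acks idx 1 -> match: F0=0 F1=1 F2=4 F3=0; commitIndex=1
Op 5: F3 acks idx 2 -> match: F0=0 F1=1 F2=4 F3=2; commitIndex=2
Op 6: F3 acks idx 4 -> match: F0=0 F1=1 F2=4 F3=4; commitIndex=4
Op 7: append 1 -> log_len=5
Op 8: append 2 -> log_len=7
Op 9: F2 acks idx 5 -> match: F0=0 F1=1 F2=5 F3=4; commitIndex=4

Answer: 4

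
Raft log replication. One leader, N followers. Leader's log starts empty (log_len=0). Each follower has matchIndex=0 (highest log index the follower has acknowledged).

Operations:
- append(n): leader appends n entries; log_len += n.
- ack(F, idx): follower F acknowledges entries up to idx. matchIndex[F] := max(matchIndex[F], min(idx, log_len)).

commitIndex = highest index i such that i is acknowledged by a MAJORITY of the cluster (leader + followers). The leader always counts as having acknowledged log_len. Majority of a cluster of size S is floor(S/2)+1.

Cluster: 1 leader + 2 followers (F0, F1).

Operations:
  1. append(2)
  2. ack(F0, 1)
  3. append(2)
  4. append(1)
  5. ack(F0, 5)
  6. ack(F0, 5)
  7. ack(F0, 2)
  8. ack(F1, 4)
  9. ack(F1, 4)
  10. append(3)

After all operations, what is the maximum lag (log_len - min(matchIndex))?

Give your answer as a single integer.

Op 1: append 2 -> log_len=2
Op 2: F0 acks idx 1 -> match: F0=1 F1=0; commitIndex=1
Op 3: append 2 -> log_len=4
Op 4: append 1 -> log_len=5
Op 5: F0 acks idx 5 -> match: F0=5 F1=0; commitIndex=5
Op 6: F0 acks idx 5 -> match: F0=5 F1=0; commitIndex=5
Op 7: F0 acks idx 2 -> match: F0=5 F1=0; commitIndex=5
Op 8: F1 acks idx 4 -> match: F0=5 F1=4; commitIndex=5
Op 9: F1 acks idx 4 -> match: F0=5 F1=4; commitIndex=5
Op 10: append 3 -> log_len=8

Answer: 4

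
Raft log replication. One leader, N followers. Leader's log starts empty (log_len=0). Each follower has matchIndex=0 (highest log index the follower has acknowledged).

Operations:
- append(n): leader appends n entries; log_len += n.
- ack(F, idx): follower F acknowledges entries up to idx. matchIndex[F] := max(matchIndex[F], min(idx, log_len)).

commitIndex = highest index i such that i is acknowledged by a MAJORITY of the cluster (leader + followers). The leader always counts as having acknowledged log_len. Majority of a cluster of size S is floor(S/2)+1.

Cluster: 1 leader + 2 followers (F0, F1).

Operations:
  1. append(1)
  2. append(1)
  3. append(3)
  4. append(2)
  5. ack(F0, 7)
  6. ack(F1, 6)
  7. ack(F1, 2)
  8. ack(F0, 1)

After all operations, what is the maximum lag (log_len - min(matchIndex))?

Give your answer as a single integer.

Op 1: append 1 -> log_len=1
Op 2: append 1 -> log_len=2
Op 3: append 3 -> log_len=5
Op 4: append 2 -> log_len=7
Op 5: F0 acks idx 7 -> match: F0=7 F1=0; commitIndex=7
Op 6: F1 acks idx 6 -> match: F0=7 F1=6; commitIndex=7
Op 7: F1 acks idx 2 -> match: F0=7 F1=6; commitIndex=7
Op 8: F0 acks idx 1 -> match: F0=7 F1=6; commitIndex=7

Answer: 1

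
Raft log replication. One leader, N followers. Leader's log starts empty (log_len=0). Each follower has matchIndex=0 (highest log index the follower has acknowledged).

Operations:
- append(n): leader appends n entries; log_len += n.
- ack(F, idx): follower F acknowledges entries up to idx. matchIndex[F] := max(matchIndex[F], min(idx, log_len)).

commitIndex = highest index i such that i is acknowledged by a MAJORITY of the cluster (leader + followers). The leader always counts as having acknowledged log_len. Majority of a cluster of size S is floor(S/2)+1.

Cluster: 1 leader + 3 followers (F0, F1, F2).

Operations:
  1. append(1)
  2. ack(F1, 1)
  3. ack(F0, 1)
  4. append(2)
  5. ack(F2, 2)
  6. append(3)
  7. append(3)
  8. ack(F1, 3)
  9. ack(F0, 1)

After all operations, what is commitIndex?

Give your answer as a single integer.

Op 1: append 1 -> log_len=1
Op 2: F1 acks idx 1 -> match: F0=0 F1=1 F2=0; commitIndex=0
Op 3: F0 acks idx 1 -> match: F0=1 F1=1 F2=0; commitIndex=1
Op 4: append 2 -> log_len=3
Op 5: F2 acks idx 2 -> match: F0=1 F1=1 F2=2; commitIndex=1
Op 6: append 3 -> log_len=6
Op 7: append 3 -> log_len=9
Op 8: F1 acks idx 3 -> match: F0=1 F1=3 F2=2; commitIndex=2
Op 9: F0 acks idx 1 -> match: F0=1 F1=3 F2=2; commitIndex=2

Answer: 2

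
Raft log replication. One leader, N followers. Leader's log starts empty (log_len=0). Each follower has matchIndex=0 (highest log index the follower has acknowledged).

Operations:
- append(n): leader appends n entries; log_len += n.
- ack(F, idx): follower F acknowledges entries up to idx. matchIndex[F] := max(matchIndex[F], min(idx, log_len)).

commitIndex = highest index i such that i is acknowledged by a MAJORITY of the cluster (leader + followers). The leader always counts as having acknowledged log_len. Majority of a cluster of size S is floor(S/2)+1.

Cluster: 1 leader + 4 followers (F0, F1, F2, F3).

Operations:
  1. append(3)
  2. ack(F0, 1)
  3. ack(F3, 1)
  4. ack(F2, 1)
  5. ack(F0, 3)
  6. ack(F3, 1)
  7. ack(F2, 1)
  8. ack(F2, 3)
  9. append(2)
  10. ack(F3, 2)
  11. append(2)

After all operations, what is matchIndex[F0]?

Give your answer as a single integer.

Op 1: append 3 -> log_len=3
Op 2: F0 acks idx 1 -> match: F0=1 F1=0 F2=0 F3=0; commitIndex=0
Op 3: F3 acks idx 1 -> match: F0=1 F1=0 F2=0 F3=1; commitIndex=1
Op 4: F2 acks idx 1 -> match: F0=1 F1=0 F2=1 F3=1; commitIndex=1
Op 5: F0 acks idx 3 -> match: F0=3 F1=0 F2=1 F3=1; commitIndex=1
Op 6: F3 acks idx 1 -> match: F0=3 F1=0 F2=1 F3=1; commitIndex=1
Op 7: F2 acks idx 1 -> match: F0=3 F1=0 F2=1 F3=1; commitIndex=1
Op 8: F2 acks idx 3 -> match: F0=3 F1=0 F2=3 F3=1; commitIndex=3
Op 9: append 2 -> log_len=5
Op 10: F3 acks idx 2 -> match: F0=3 F1=0 F2=3 F3=2; commitIndex=3
Op 11: append 2 -> log_len=7

Answer: 3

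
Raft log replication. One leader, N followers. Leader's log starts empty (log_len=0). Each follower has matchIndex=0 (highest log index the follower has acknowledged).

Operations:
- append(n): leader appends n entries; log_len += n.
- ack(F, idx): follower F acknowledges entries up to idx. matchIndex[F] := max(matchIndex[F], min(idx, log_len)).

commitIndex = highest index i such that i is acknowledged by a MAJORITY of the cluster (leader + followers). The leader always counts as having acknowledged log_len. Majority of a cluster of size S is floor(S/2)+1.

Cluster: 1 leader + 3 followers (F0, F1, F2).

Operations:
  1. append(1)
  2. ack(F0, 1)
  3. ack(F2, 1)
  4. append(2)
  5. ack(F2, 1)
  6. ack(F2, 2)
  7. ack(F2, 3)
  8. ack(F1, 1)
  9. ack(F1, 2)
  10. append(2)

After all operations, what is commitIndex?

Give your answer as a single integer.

Op 1: append 1 -> log_len=1
Op 2: F0 acks idx 1 -> match: F0=1 F1=0 F2=0; commitIndex=0
Op 3: F2 acks idx 1 -> match: F0=1 F1=0 F2=1; commitIndex=1
Op 4: append 2 -> log_len=3
Op 5: F2 acks idx 1 -> match: F0=1 F1=0 F2=1; commitIndex=1
Op 6: F2 acks idx 2 -> match: F0=1 F1=0 F2=2; commitIndex=1
Op 7: F2 acks idx 3 -> match: F0=1 F1=0 F2=3; commitIndex=1
Op 8: F1 acks idx 1 -> match: F0=1 F1=1 F2=3; commitIndex=1
Op 9: F1 acks idx 2 -> match: F0=1 F1=2 F2=3; commitIndex=2
Op 10: append 2 -> log_len=5

Answer: 2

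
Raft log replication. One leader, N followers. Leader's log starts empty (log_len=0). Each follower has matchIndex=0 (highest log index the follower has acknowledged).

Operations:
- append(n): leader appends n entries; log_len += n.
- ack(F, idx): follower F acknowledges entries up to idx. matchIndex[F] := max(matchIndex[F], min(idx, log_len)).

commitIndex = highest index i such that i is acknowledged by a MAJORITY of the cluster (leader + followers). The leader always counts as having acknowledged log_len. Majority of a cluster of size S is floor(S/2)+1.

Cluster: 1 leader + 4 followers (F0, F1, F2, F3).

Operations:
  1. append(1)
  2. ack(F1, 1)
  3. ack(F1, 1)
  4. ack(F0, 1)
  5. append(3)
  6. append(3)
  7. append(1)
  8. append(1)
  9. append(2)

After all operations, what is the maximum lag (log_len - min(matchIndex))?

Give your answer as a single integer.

Op 1: append 1 -> log_len=1
Op 2: F1 acks idx 1 -> match: F0=0 F1=1 F2=0 F3=0; commitIndex=0
Op 3: F1 acks idx 1 -> match: F0=0 F1=1 F2=0 F3=0; commitIndex=0
Op 4: F0 acks idx 1 -> match: F0=1 F1=1 F2=0 F3=0; commitIndex=1
Op 5: append 3 -> log_len=4
Op 6: append 3 -> log_len=7
Op 7: append 1 -> log_len=8
Op 8: append 1 -> log_len=9
Op 9: append 2 -> log_len=11

Answer: 11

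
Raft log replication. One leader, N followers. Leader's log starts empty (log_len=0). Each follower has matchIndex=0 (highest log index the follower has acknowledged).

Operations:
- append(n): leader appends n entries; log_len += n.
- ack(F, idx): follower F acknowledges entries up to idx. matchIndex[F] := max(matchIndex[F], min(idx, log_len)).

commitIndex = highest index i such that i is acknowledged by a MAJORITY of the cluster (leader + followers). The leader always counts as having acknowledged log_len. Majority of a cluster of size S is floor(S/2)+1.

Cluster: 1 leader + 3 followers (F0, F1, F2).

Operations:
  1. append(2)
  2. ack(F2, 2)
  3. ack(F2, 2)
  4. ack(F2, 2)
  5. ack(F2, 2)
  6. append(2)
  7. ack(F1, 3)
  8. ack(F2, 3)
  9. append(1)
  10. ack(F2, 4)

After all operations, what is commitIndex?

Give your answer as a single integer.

Answer: 3

Derivation:
Op 1: append 2 -> log_len=2
Op 2: F2 acks idx 2 -> match: F0=0 F1=0 F2=2; commitIndex=0
Op 3: F2 acks idx 2 -> match: F0=0 F1=0 F2=2; commitIndex=0
Op 4: F2 acks idx 2 -> match: F0=0 F1=0 F2=2; commitIndex=0
Op 5: F2 acks idx 2 -> match: F0=0 F1=0 F2=2; commitIndex=0
Op 6: append 2 -> log_len=4
Op 7: F1 acks idx 3 -> match: F0=0 F1=3 F2=2; commitIndex=2
Op 8: F2 acks idx 3 -> match: F0=0 F1=3 F2=3; commitIndex=3
Op 9: append 1 -> log_len=5
Op 10: F2 acks idx 4 -> match: F0=0 F1=3 F2=4; commitIndex=3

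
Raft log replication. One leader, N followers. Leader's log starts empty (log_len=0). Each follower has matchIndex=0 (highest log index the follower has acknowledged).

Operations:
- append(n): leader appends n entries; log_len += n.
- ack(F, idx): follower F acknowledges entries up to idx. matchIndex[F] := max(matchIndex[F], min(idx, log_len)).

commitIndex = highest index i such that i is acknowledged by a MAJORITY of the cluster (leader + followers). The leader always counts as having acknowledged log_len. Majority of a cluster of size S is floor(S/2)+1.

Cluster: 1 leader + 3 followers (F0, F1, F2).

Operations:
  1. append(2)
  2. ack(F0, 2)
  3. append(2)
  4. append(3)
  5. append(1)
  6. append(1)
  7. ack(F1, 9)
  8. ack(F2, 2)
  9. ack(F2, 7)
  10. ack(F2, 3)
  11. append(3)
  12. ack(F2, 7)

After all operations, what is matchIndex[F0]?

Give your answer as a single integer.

Op 1: append 2 -> log_len=2
Op 2: F0 acks idx 2 -> match: F0=2 F1=0 F2=0; commitIndex=0
Op 3: append 2 -> log_len=4
Op 4: append 3 -> log_len=7
Op 5: append 1 -> log_len=8
Op 6: append 1 -> log_len=9
Op 7: F1 acks idx 9 -> match: F0=2 F1=9 F2=0; commitIndex=2
Op 8: F2 acks idx 2 -> match: F0=2 F1=9 F2=2; commitIndex=2
Op 9: F2 acks idx 7 -> match: F0=2 F1=9 F2=7; commitIndex=7
Op 10: F2 acks idx 3 -> match: F0=2 F1=9 F2=7; commitIndex=7
Op 11: append 3 -> log_len=12
Op 12: F2 acks idx 7 -> match: F0=2 F1=9 F2=7; commitIndex=7

Answer: 2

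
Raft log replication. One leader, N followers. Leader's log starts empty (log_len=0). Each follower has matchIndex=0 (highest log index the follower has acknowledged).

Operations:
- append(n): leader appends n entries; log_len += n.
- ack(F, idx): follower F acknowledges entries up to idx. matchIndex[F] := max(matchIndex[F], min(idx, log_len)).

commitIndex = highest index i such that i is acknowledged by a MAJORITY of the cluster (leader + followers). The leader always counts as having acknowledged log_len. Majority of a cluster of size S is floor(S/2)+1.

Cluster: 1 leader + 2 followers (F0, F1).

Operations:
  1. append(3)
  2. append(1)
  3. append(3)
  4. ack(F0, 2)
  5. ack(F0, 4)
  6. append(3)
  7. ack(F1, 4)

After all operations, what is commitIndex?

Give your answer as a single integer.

Op 1: append 3 -> log_len=3
Op 2: append 1 -> log_len=4
Op 3: append 3 -> log_len=7
Op 4: F0 acks idx 2 -> match: F0=2 F1=0; commitIndex=2
Op 5: F0 acks idx 4 -> match: F0=4 F1=0; commitIndex=4
Op 6: append 3 -> log_len=10
Op 7: F1 acks idx 4 -> match: F0=4 F1=4; commitIndex=4

Answer: 4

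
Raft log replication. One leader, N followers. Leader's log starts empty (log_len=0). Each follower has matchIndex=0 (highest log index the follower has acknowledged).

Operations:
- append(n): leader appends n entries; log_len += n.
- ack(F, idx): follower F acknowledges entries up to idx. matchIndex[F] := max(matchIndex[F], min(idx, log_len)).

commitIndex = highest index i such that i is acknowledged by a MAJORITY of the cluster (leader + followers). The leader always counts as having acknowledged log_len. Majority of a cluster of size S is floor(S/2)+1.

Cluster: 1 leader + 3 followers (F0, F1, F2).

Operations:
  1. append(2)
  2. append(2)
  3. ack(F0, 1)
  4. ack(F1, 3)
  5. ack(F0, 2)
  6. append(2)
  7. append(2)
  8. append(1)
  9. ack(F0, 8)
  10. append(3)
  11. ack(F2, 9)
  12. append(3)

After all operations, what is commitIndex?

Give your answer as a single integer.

Answer: 8

Derivation:
Op 1: append 2 -> log_len=2
Op 2: append 2 -> log_len=4
Op 3: F0 acks idx 1 -> match: F0=1 F1=0 F2=0; commitIndex=0
Op 4: F1 acks idx 3 -> match: F0=1 F1=3 F2=0; commitIndex=1
Op 5: F0 acks idx 2 -> match: F0=2 F1=3 F2=0; commitIndex=2
Op 6: append 2 -> log_len=6
Op 7: append 2 -> log_len=8
Op 8: append 1 -> log_len=9
Op 9: F0 acks idx 8 -> match: F0=8 F1=3 F2=0; commitIndex=3
Op 10: append 3 -> log_len=12
Op 11: F2 acks idx 9 -> match: F0=8 F1=3 F2=9; commitIndex=8
Op 12: append 3 -> log_len=15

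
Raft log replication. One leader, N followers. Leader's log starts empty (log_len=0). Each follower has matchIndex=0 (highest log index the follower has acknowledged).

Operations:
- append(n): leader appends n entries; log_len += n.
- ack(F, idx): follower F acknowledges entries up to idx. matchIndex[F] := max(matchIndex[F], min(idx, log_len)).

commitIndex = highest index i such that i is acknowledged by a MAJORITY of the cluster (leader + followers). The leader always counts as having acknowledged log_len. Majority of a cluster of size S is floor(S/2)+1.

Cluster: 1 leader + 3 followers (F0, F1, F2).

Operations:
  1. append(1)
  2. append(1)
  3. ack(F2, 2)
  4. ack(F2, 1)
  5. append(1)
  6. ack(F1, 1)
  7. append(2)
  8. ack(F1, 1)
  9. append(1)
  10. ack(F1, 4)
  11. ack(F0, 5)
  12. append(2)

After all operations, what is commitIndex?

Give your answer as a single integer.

Answer: 4

Derivation:
Op 1: append 1 -> log_len=1
Op 2: append 1 -> log_len=2
Op 3: F2 acks idx 2 -> match: F0=0 F1=0 F2=2; commitIndex=0
Op 4: F2 acks idx 1 -> match: F0=0 F1=0 F2=2; commitIndex=0
Op 5: append 1 -> log_len=3
Op 6: F1 acks idx 1 -> match: F0=0 F1=1 F2=2; commitIndex=1
Op 7: append 2 -> log_len=5
Op 8: F1 acks idx 1 -> match: F0=0 F1=1 F2=2; commitIndex=1
Op 9: append 1 -> log_len=6
Op 10: F1 acks idx 4 -> match: F0=0 F1=4 F2=2; commitIndex=2
Op 11: F0 acks idx 5 -> match: F0=5 F1=4 F2=2; commitIndex=4
Op 12: append 2 -> log_len=8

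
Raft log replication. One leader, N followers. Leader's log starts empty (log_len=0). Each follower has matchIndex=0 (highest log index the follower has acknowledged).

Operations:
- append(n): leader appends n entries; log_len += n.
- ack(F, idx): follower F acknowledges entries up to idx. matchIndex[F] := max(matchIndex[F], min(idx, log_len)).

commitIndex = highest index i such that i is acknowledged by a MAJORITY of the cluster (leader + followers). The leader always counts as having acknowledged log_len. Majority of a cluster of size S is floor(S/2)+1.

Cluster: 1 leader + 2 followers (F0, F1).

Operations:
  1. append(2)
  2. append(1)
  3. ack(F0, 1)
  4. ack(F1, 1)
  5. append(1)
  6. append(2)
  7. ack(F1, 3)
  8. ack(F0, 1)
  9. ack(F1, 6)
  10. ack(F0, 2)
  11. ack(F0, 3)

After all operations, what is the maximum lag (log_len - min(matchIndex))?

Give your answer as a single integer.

Answer: 3

Derivation:
Op 1: append 2 -> log_len=2
Op 2: append 1 -> log_len=3
Op 3: F0 acks idx 1 -> match: F0=1 F1=0; commitIndex=1
Op 4: F1 acks idx 1 -> match: F0=1 F1=1; commitIndex=1
Op 5: append 1 -> log_len=4
Op 6: append 2 -> log_len=6
Op 7: F1 acks idx 3 -> match: F0=1 F1=3; commitIndex=3
Op 8: F0 acks idx 1 -> match: F0=1 F1=3; commitIndex=3
Op 9: F1 acks idx 6 -> match: F0=1 F1=6; commitIndex=6
Op 10: F0 acks idx 2 -> match: F0=2 F1=6; commitIndex=6
Op 11: F0 acks idx 3 -> match: F0=3 F1=6; commitIndex=6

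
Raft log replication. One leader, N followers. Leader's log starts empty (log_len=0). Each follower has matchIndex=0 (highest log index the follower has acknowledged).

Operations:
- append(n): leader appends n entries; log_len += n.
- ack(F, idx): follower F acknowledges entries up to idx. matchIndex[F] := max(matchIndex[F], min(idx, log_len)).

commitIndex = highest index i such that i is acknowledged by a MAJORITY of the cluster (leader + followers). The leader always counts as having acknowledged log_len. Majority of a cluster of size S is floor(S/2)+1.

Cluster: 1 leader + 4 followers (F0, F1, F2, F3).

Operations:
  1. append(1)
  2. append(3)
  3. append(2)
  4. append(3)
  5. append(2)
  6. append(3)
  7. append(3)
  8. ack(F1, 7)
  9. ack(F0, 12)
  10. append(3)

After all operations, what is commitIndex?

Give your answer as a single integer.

Answer: 7

Derivation:
Op 1: append 1 -> log_len=1
Op 2: append 3 -> log_len=4
Op 3: append 2 -> log_len=6
Op 4: append 3 -> log_len=9
Op 5: append 2 -> log_len=11
Op 6: append 3 -> log_len=14
Op 7: append 3 -> log_len=17
Op 8: F1 acks idx 7 -> match: F0=0 F1=7 F2=0 F3=0; commitIndex=0
Op 9: F0 acks idx 12 -> match: F0=12 F1=7 F2=0 F3=0; commitIndex=7
Op 10: append 3 -> log_len=20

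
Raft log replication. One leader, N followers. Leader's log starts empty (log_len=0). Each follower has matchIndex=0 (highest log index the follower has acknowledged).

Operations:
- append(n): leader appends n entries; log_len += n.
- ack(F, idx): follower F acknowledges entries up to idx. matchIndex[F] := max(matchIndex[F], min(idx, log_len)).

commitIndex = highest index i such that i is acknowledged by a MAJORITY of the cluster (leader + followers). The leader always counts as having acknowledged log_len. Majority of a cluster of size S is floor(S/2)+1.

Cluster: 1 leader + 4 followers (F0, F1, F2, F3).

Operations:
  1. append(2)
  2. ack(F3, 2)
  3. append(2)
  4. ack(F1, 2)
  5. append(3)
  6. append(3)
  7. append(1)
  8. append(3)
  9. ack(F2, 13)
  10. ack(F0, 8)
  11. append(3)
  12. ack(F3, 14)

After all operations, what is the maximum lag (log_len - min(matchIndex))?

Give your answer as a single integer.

Answer: 15

Derivation:
Op 1: append 2 -> log_len=2
Op 2: F3 acks idx 2 -> match: F0=0 F1=0 F2=0 F3=2; commitIndex=0
Op 3: append 2 -> log_len=4
Op 4: F1 acks idx 2 -> match: F0=0 F1=2 F2=0 F3=2; commitIndex=2
Op 5: append 3 -> log_len=7
Op 6: append 3 -> log_len=10
Op 7: append 1 -> log_len=11
Op 8: append 3 -> log_len=14
Op 9: F2 acks idx 13 -> match: F0=0 F1=2 F2=13 F3=2; commitIndex=2
Op 10: F0 acks idx 8 -> match: F0=8 F1=2 F2=13 F3=2; commitIndex=8
Op 11: append 3 -> log_len=17
Op 12: F3 acks idx 14 -> match: F0=8 F1=2 F2=13 F3=14; commitIndex=13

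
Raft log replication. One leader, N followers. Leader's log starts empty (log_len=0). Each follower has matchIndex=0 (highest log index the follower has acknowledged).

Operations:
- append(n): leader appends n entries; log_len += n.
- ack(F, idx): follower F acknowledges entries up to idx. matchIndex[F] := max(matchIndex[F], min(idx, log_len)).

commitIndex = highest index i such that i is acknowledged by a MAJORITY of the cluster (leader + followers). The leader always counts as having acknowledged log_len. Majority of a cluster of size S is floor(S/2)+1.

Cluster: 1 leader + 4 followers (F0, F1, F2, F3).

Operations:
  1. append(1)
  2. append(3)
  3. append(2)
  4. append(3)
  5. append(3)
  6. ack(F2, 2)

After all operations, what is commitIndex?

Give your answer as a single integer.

Op 1: append 1 -> log_len=1
Op 2: append 3 -> log_len=4
Op 3: append 2 -> log_len=6
Op 4: append 3 -> log_len=9
Op 5: append 3 -> log_len=12
Op 6: F2 acks idx 2 -> match: F0=0 F1=0 F2=2 F3=0; commitIndex=0

Answer: 0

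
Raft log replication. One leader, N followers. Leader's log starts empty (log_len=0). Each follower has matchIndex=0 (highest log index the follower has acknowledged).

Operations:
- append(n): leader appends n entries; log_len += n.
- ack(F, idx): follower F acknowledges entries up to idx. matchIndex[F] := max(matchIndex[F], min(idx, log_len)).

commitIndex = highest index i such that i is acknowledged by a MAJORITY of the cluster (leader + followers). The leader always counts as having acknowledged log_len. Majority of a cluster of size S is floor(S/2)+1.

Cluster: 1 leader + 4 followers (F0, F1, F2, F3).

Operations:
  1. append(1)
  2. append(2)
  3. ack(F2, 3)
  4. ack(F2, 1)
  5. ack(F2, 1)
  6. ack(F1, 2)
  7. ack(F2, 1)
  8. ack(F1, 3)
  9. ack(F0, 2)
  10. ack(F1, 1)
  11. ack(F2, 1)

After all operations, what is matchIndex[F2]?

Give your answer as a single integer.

Answer: 3

Derivation:
Op 1: append 1 -> log_len=1
Op 2: append 2 -> log_len=3
Op 3: F2 acks idx 3 -> match: F0=0 F1=0 F2=3 F3=0; commitIndex=0
Op 4: F2 acks idx 1 -> match: F0=0 F1=0 F2=3 F3=0; commitIndex=0
Op 5: F2 acks idx 1 -> match: F0=0 F1=0 F2=3 F3=0; commitIndex=0
Op 6: F1 acks idx 2 -> match: F0=0 F1=2 F2=3 F3=0; commitIndex=2
Op 7: F2 acks idx 1 -> match: F0=0 F1=2 F2=3 F3=0; commitIndex=2
Op 8: F1 acks idx 3 -> match: F0=0 F1=3 F2=3 F3=0; commitIndex=3
Op 9: F0 acks idx 2 -> match: F0=2 F1=3 F2=3 F3=0; commitIndex=3
Op 10: F1 acks idx 1 -> match: F0=2 F1=3 F2=3 F3=0; commitIndex=3
Op 11: F2 acks idx 1 -> match: F0=2 F1=3 F2=3 F3=0; commitIndex=3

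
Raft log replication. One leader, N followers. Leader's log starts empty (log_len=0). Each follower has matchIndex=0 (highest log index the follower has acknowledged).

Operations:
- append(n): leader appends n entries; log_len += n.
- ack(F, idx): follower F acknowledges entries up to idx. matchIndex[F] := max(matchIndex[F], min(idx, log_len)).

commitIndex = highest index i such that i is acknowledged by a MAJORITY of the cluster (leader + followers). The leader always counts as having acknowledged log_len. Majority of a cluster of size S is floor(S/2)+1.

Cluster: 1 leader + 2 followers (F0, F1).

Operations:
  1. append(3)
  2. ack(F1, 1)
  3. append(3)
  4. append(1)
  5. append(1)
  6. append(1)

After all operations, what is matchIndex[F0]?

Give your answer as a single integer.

Op 1: append 3 -> log_len=3
Op 2: F1 acks idx 1 -> match: F0=0 F1=1; commitIndex=1
Op 3: append 3 -> log_len=6
Op 4: append 1 -> log_len=7
Op 5: append 1 -> log_len=8
Op 6: append 1 -> log_len=9

Answer: 0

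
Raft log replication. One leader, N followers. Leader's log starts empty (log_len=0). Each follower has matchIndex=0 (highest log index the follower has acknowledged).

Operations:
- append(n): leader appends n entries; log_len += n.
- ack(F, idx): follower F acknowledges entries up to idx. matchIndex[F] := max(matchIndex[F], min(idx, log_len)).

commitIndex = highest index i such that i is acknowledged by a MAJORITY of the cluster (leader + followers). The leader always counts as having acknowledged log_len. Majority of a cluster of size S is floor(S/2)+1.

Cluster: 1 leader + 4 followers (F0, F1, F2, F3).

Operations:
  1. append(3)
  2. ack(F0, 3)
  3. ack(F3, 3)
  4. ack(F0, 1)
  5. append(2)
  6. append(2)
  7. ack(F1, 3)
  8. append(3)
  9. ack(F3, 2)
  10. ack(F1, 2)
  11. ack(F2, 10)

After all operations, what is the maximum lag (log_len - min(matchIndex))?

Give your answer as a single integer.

Op 1: append 3 -> log_len=3
Op 2: F0 acks idx 3 -> match: F0=3 F1=0 F2=0 F3=0; commitIndex=0
Op 3: F3 acks idx 3 -> match: F0=3 F1=0 F2=0 F3=3; commitIndex=3
Op 4: F0 acks idx 1 -> match: F0=3 F1=0 F2=0 F3=3; commitIndex=3
Op 5: append 2 -> log_len=5
Op 6: append 2 -> log_len=7
Op 7: F1 acks idx 3 -> match: F0=3 F1=3 F2=0 F3=3; commitIndex=3
Op 8: append 3 -> log_len=10
Op 9: F3 acks idx 2 -> match: F0=3 F1=3 F2=0 F3=3; commitIndex=3
Op 10: F1 acks idx 2 -> match: F0=3 F1=3 F2=0 F3=3; commitIndex=3
Op 11: F2 acks idx 10 -> match: F0=3 F1=3 F2=10 F3=3; commitIndex=3

Answer: 7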